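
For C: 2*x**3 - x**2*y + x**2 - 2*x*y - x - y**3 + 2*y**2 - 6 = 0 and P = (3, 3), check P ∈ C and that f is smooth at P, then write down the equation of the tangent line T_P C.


Tangent line at P: 35*x - 30*y - 15 = 0.

Step 1: f(3, 3) = 0, so P lies on C.
Step 2: partial derivatives
  f_x(x, y) = 6*x**2 - 2*x*y + 2*x - 2*y - 1, f_y(x, y) = -x**2 - 2*x - 3*y**2 + 4*y.
  f_x(P) = 35, f_y(P) = -30 (gradient nonzero, so P is smooth).
Step 3: tangent line at P: 35·(x − 3) + -30·(y − 3) = 0.
Expanding: 35*x - 30*y - 15 = 0.


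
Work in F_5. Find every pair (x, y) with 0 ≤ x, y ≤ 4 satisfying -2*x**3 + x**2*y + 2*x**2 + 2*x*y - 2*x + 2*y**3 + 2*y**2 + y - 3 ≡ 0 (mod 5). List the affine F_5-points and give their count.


Affine F_5-points: {(1, 0), (2, 0), (3, 0), (3, 1), (3, 3), (4, 3)}; count = 6.

For each of the 25 pairs (x, y) ∈ F_5², evaluate f(x, y) mod 5. Record the zeros.
  x = 0: [0↦2, 1↦2, 2↦3, 3↦2, 4↦1]  zeros at y ∈ ∅
  x = 1: [0↦0, 1↦3, 2↦2, 3↦4, 4↦1]  zeros at y ∈ {0}
  x = 2: [0↦0, 1↦3, 2↦2, 3↦4, 4↦1]  zeros at y ∈ {0}
  x = 3: [0↦0, 1↦0, 2↦1, 3↦0, 4↦4]  zeros at y ∈ {0, 1, 3}
  x = 4: [0↦3, 1↦2, 2↦2, 3↦0, 4↦3]  zeros at y ∈ {3}
Collecting zeros: affine points = {(1, 0), (2, 0), (3, 0), (3, 1), (3, 3), (4, 3)}.
Total count |C(F_5)_aff| = 6.


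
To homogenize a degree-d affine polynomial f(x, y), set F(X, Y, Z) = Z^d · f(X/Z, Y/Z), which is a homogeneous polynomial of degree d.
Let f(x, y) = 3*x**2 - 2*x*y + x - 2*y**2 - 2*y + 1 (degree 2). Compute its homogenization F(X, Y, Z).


F(X, Y, Z) = 3*X**2 - 2*X*Y + X*Z - 2*Y**2 - 2*Y*Z + Z**2

deg(f) = 2.
Substitute x = X/Z, y = Y/Z into f, then multiply by Z^2.
  monomial 3·x^2·y^0 ↦ 3·X^2·Y^0·Z^0.
  monomial -2·x^1·y^1 ↦ -2·X^1·Y^1·Z^0.
  monomial 1·x^1·y^0 ↦ 1·X^1·Y^0·Z^1.
  monomial -2·x^0·y^2 ↦ -2·X^0·Y^2·Z^0.
  monomial -2·x^0·y^1 ↦ -2·X^0·Y^1·Z^1.
  monomial 1·x^0·y^0 ↦ 1·X^0·Y^0·Z^2.
Collecting: F(X, Y, Z) = 3*X**2 - 2*X*Y + X*Z - 2*Y**2 - 2*Y*Z + Z**2.


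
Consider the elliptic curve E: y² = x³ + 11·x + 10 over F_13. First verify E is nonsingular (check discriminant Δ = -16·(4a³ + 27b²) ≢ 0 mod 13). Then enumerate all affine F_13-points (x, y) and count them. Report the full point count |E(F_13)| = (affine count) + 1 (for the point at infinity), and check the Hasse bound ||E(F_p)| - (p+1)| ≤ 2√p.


Affine points = {(0, 6), (0, 7), (1, 3), (1, 10), (2, 1), (2, 12), (4, 1), (4, 12), (7, 1), (7, 12), (8, 5), (8, 8)}; affine count = 12; |E(F_13)| = 13.

Discriminant check: Δ ∝ 4a³ + 27b² = 4·11³ + 27·10² = 4·1331 + 27·100 ≡ 3 (mod 13). Nonzero ⇒ E is nonsingular.
For each x ∈ F_13, compute rhs = x³ + 11·x + 10 mod 13, then count y ∈ F_13 with y² ≡ rhs.
  x = 0: rhs = 10, matching y values: 6, 7 (2 points).
  x = 1: rhs = 9, matching y values: 3, 10 (2 points).
  x = 2: rhs = 1, matching y values: 1, 12 (2 points).
  x = 3: rhs = 5, matching y values: none (0 points).
  x = 4: rhs = 1, matching y values: 1, 12 (2 points).
  x = 5: rhs = 8, matching y values: none (0 points).
  x = 6: rhs = 6, matching y values: none (0 points).
  x = 7: rhs = 1, matching y values: 1, 12 (2 points).
  x = 8: rhs = 12, matching y values: 5, 8 (2 points).
  x = 9: rhs = 6, matching y values: none (0 points).
  x = 10: rhs = 2, matching y values: none (0 points).
  x = 11: rhs = 6, matching y values: none (0 points).
  x = 12: rhs = 11, matching y values: none (0 points).
Total affine count: 12.
Full point count |E(F_13)| = 12 + 1 = 13.
Hasse bound: |13 − (13+1)| = |-1| = 1 ≤ 2√13 ≈ 7.2111 ✓.


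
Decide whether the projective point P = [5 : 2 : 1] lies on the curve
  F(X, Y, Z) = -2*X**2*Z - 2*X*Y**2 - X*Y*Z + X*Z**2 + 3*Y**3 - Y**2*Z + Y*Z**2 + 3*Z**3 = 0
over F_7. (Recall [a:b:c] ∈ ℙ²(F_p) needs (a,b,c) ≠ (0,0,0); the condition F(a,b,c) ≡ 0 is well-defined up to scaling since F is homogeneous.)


F(5,2,1) ≡ 0 (mod 7); P is on the curve.

Evaluate F(5, 2, 1) term-by-term (mod 7).
  -2*X**2*Z ↦ -2·25·1·1 = -50
  -2*X*Y**2 ↦ -2·5·4·1 = -40
  -X*Y*Z ↦ -1·5·2·1 = -10
  X*Z**2 ↦ 1·5·1·1 = 5
  3*Y**3 ↦ 3·1·8·1 = 24
  -Y**2*Z ↦ -1·1·4·1 = -4
  Y*Z**2 ↦ 1·1·2·1 = 2
  3*Z**3 ↦ 3·1·1·1 = 3
Sum: F(5, 2, 1) = (-50) + (-40) + (-10) + (5) + (24) + (-4) + (2) + (3) = -70.
Reducing mod 7: -70 ≡ 0 (mod 7).
Since F(a, b, c) ≡ 0 (mod 7), P lies on the curve.


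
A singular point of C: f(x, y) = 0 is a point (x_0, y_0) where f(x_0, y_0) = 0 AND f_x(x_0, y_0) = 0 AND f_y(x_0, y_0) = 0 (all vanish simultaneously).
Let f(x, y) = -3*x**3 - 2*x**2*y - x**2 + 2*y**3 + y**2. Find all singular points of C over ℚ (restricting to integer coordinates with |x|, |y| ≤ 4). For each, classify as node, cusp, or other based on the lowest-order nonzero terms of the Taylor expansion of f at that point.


Singular points: {(0, 0)}; classification: node.

Compute partial derivatives:
  f_x = -9*x**2 - 4*x*y - 2*x.
  f_y = -2*x**2 + 6*y**2 + 2*y.
Scan x_0 ∈ {−4, ..., 4}. For each x_0, f_y(x_0, y) is a polynomial in y; find its integer roots y ∈ {−4, ..., 4}, then test f_x and f at those candidates.
  x = -4: f_y(-4, y) = 6*y**2 + 2*y - 32; no integer root y with |y| ≤ 4.
  x = -3: f_y(-3, y) = 6*y**2 + 2*y - 18; no integer root y with |y| ≤ 4.
  x = -2: f_y(-2, y) = 6*y**2 + 2*y - 8; vanishes at y ∈ {1}. (-2, 1): f_x = -24 ≠ 0.
  x = -1: f_y(-1, y) = 6*y**2 + 2*y - 2; no integer root y with |y| ≤ 4.
  x = 0: f_y(0, y) = 6*y**2 + 2*y; vanishes at y ∈ {0}. (0, 0): f_x = 0, f = 0 — SINGULAR.
  x = 1: f_y(1, y) = 6*y**2 + 2*y - 2; no integer root y with |y| ≤ 4.
  x = 2: f_y(2, y) = 6*y**2 + 2*y - 8; vanishes at y ∈ {1}. (2, 1): f_x = -48 ≠ 0.
  x = 3: f_y(3, y) = 6*y**2 + 2*y - 18; no integer root y with |y| ≤ 4.
  x = 4: f_y(4, y) = 6*y**2 + 2*y - 32; no integer root y with |y| ≤ 4.
Only singular point on the grid: (0, 0).
Classify: substitute x = 0 + u, y = 0 + v and expand: f = -3*u**3 - 2*u**2*v - u**2 + 2*v**3 + v**2.
No constant or linear terms (consistent with a singular point). Quadratic part: -u**2 + v**2. Cubic part: -3*u**3 - 2*u**2*v + 2*v**3.
The quadratic part v**2 - u**2 = (v − u)(v + u) splits into two distinct linear factors, so there are two distinct tangent lines y − 0 = ±(x − 0) — this is a node (ordinary double point).
Classification: node.


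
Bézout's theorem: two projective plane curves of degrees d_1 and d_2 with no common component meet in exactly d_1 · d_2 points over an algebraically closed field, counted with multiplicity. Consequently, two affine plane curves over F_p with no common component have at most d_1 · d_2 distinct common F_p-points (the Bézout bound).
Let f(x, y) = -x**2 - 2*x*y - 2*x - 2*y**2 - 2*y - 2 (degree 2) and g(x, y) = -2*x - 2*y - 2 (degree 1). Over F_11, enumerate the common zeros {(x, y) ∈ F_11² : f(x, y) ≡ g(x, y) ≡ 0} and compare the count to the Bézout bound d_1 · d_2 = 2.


Common zeros: ∅; count = 0; Bézout bound = 2.

deg(f) = 2, deg(g) = 1, so Bézout bound = 2.
Scan x ∈ F_11. For each x, list the y ∈ F_11 with f(x, y) ≡ 0 and those with g(x, y) ≡ 0 (mod 11); the common zeros in that column are the intersection.
  x = 0: f ≡ 0 at y ∈ ∅; g ≡ 0 at y ∈ {10}; common: ∅.
  x = 1: f ≡ 0 at y ∈ {1, 8}; g ≡ 0 at y ∈ {9}; common: ∅.
  x = 2: f ≡ 0 at y ∈ {4}; g ≡ 0 at y ∈ {8}; common: ∅.
  x = 3: f ≡ 0 at y ∈ {8, 10}; g ≡ 0 at y ∈ {7}; common: ∅.
  x = 4: f ≡ 0 at y ∈ ∅; g ≡ 0 at y ∈ {6}; common: ∅.
  x = 5: f ≡ 0 at y ∈ ∅; g ≡ 0 at y ∈ {5}; common: ∅.
  x = 6: f ≡ 0 at y ∈ {1, 3}; g ≡ 0 at y ∈ {4}; common: ∅.
  x = 7: f ≡ 0 at y ∈ {7}; g ≡ 0 at y ∈ {3}; common: ∅.
  x = 8: f ≡ 0 at y ∈ {3, 10}; g ≡ 0 at y ∈ {2}; common: ∅.
  x = 9: f ≡ 0 at y ∈ ∅; g ≡ 0 at y ∈ {1}; common: ∅.
  x = 10: f ≡ 0 at y ∈ {4, 7}; g ≡ 0 at y ∈ {0}; common: ∅.
Collecting: common zeros = ∅, so the count is 0.
Comparison with the Bézout bound: 0 ≤ 2 = deg(f)·deg(g), as expected for curves with no common component (the affine F_11-count falls short of the bound because intersections may lie at infinity, over extension fields, or carry multiplicity).


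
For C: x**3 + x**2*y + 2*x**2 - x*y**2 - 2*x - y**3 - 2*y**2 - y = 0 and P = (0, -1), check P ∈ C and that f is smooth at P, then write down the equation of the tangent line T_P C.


Tangent line at P: -3*x = 0.

Step 1: f(0, -1) = 0, so P lies on C.
Step 2: partial derivatives
  f_x(x, y) = 3*x**2 + 2*x*y + 4*x - y**2 - 2, f_y(x, y) = x**2 - 2*x*y - 3*y**2 - 4*y - 1.
  f_x(P) = -3, f_y(P) = 0 (gradient nonzero, so P is smooth).
Step 3: tangent line at P: -3·(x − 0) + 0·(y − -1) = 0.
Expanding: -3*x = 0.


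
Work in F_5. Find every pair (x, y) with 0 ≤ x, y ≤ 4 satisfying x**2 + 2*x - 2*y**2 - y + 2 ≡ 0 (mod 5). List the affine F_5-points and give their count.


Affine F_5-points: {(1, 0), (1, 2), (2, 0), (2, 2), (4, 3), (4, 4)}; count = 6.

For each of the 25 pairs (x, y) ∈ F_5², evaluate f(x, y) mod 5. Record the zeros.
  x = 0: [0↦2, 1↦4, 2↦2, 3↦1, 4↦1]  zeros at y ∈ ∅
  x = 1: [0↦0, 1↦2, 2↦0, 3↦4, 4↦4]  zeros at y ∈ {0, 2}
  x = 2: [0↦0, 1↦2, 2↦0, 3↦4, 4↦4]  zeros at y ∈ {0, 2}
  x = 3: [0↦2, 1↦4, 2↦2, 3↦1, 4↦1]  zeros at y ∈ ∅
  x = 4: [0↦1, 1↦3, 2↦1, 3↦0, 4↦0]  zeros at y ∈ {3, 4}
Collecting zeros: affine points = {(1, 0), (1, 2), (2, 0), (2, 2), (4, 3), (4, 4)}.
Total count |C(F_5)_aff| = 6.


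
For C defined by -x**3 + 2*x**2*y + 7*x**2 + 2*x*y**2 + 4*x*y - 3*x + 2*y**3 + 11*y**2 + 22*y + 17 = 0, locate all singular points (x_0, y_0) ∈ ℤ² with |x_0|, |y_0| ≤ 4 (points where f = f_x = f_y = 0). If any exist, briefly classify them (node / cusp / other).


Singular points: {(1, -2)}; classification: cusp.

Compute partial derivatives:
  f_x = -3*x**2 + 4*x*y + 14*x + 2*y**2 + 4*y - 3.
  f_y = 2*x**2 + 4*x*y + 4*x + 6*y**2 + 22*y + 22.
Scan x_0 ∈ {−4, ..., 4}. For each x_0, f_y(x_0, y) is a polynomial in y; find its integer roots y ∈ {−4, ..., 4}, then test f_x and f at those candidates.
  x = -4: f_y(-4, y) = 6*y**2 + 6*y + 38; no integer root y with |y| ≤ 4.
  x = -3: f_y(-3, y) = 6*y**2 + 10*y + 28; no integer root y with |y| ≤ 4.
  x = -2: f_y(-2, y) = 6*y**2 + 14*y + 22; no integer root y with |y| ≤ 4.
  x = -1: f_y(-1, y) = 6*y**2 + 18*y + 20; no integer root y with |y| ≤ 4.
  x = 0: f_y(0, y) = 6*y**2 + 22*y + 22; no integer root y with |y| ≤ 4.
  x = 1: f_y(1, y) = 6*y**2 + 26*y + 28; vanishes at y ∈ {-2}. (1, -2): f_x = 0, f = 0 — SINGULAR.
  x = 2: f_y(2, y) = 6*y**2 + 30*y + 38; no integer root y with |y| ≤ 4.
  x = 3: f_y(3, y) = 6*y**2 + 34*y + 52; no integer root y with |y| ≤ 4.
  x = 4: f_y(4, y) = 6*y**2 + 38*y + 70; no integer root y with |y| ≤ 4.
Only singular point on the grid: (1, -2).
Classify: substitute x = 1 + u, y = -2 + v and expand: f = -u**3 + 2*u**2*v + 2*u*v**2 + 2*v**3 + v**2.
No constant or linear terms (consistent with a singular point). Quadratic part: v**2. Cubic part: -u**3 + 2*u**2*v + 2*u*v**2 + 2*v**3.
The quadratic part v**2 is a perfect square, so there is a single (double) tangent line v = 0, i.e. y = -2. Restricting the cubic part to that line (v = 0) leaves -u**3 ≠ 0, so f is not divisible by v and the branch is v² ≈ u**3 to lowest order — this is a cusp.
Classification: cusp.


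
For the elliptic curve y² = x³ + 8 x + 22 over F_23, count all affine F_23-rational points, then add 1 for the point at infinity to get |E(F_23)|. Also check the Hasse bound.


Affine points = {(1, 10), (1, 13), (2, 0), (3, 2), (3, 21), (4, 7), (4, 16), (5, 7), (5, 16), (8, 0), (9, 8), (9, 15), (12, 11), (12, 12), (13, 0), (14, 7), (14, 16), (18, 8), (18, 15), (19, 8), (19, 15), (22, 6), (22, 17)}; affine count = 23; |E(F_23)| = 24.

Discriminant check: Δ ∝ 4a³ + 27b² = 4·8³ + 27·22² = 4·512 + 27·484 ≡ 5 (mod 23). Nonzero ⇒ E is nonsingular.
For each x ∈ F_23, compute rhs = x³ + 8·x + 22 mod 23, then count y ∈ F_23 with y² ≡ rhs.
  x = 0: rhs = 22, matching y values: none (0 points).
  x = 1: rhs = 8, matching y values: 10, 13 (2 points).
  x = 2: rhs = 0, matching y values: 0 (1 points).
  x = 3: rhs = 4, matching y values: 2, 21 (2 points).
  x = 4: rhs = 3, matching y values: 7, 16 (2 points).
  x = 5: rhs = 3, matching y values: 7, 16 (2 points).
  x = 6: rhs = 10, matching y values: none (0 points).
  x = 7: rhs = 7, matching y values: none (0 points).
  x = 8: rhs = 0, matching y values: 0 (1 points).
  x = 9: rhs = 18, matching y values: 8, 15 (2 points).
  x = 10: rhs = 21, matching y values: none (0 points).
  x = 11: rhs = 15, matching y values: none (0 points).
  x = 12: rhs = 6, matching y values: 11, 12 (2 points).
  x = 13: rhs = 0, matching y values: 0 (1 points).
  x = 14: rhs = 3, matching y values: 7, 16 (2 points).
  x = 15: rhs = 21, matching y values: none (0 points).
  x = 16: rhs = 14, matching y values: none (0 points).
  x = 17: rhs = 11, matching y values: none (0 points).
  x = 18: rhs = 18, matching y values: 8, 15 (2 points).
  x = 19: rhs = 18, matching y values: 8, 15 (2 points).
  x = 20: rhs = 17, matching y values: none (0 points).
  x = 21: rhs = 21, matching y values: none (0 points).
  x = 22: rhs = 13, matching y values: 6, 17 (2 points).
Total affine count: 23.
Full point count |E(F_23)| = 23 + 1 = 24.
Hasse bound: |24 − (23+1)| = |0| = 0 ≤ 2√23 ≈ 9.5917 ✓.


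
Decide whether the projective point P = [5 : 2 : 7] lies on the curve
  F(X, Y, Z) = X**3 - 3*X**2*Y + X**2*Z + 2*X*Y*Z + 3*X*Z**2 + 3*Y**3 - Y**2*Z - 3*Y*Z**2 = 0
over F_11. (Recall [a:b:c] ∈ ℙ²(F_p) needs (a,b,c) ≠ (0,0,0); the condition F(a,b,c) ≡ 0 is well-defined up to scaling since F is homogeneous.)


F(5,2,7) ≡ 1 (mod 11); P is NOT on the curve.

Evaluate F(5, 2, 7) term-by-term (mod 11).
  X**3 ↦ 1·125·1·1 = 125
  -3*X**2*Y ↦ -3·25·2·1 = -150
  X**2*Z ↦ 1·25·1·7 = 175
  2*X*Y*Z ↦ 2·5·2·7 = 140
  3*X*Z**2 ↦ 3·5·1·49 = 735
  3*Y**3 ↦ 3·1·8·1 = 24
  -Y**2*Z ↦ -1·1·4·7 = -28
  -3*Y*Z**2 ↦ -3·1·2·49 = -294
Sum: F(5, 2, 7) = (125) + (-150) + (175) + (140) + (735) + (24) + (-28) + (-294) = 727.
Reducing mod 11: 727 ≡ 1 (mod 11).
Since F(a, b, c) ≡ 1 ≠ 0 (mod 11), P does NOT lie on the curve.


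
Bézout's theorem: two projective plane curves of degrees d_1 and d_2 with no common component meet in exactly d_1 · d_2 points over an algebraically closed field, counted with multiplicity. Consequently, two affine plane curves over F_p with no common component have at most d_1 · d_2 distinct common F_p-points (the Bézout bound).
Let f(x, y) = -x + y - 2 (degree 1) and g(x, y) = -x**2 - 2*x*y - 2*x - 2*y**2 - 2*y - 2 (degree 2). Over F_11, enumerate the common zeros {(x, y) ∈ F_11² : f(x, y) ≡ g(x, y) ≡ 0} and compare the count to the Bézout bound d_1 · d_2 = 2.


Common zeros: {(2, 4), (8, 10)}; count = 2; Bézout bound = 2.

deg(f) = 1, deg(g) = 2, so Bézout bound = 2.
Scan x ∈ F_11. For each x, list the y ∈ F_11 with f(x, y) ≡ 0 and those with g(x, y) ≡ 0 (mod 11); the common zeros in that column are the intersection.
  x = 0: f ≡ 0 at y ∈ {2}; g ≡ 0 at y ∈ ∅; common: ∅.
  x = 1: f ≡ 0 at y ∈ {3}; g ≡ 0 at y ∈ {1, 8}; common: ∅.
  x = 2: f ≡ 0 at y ∈ {4}; g ≡ 0 at y ∈ {4}; common: {4}.
  x = 3: f ≡ 0 at y ∈ {5}; g ≡ 0 at y ∈ {8, 10}; common: ∅.
  x = 4: f ≡ 0 at y ∈ {6}; g ≡ 0 at y ∈ ∅; common: ∅.
  x = 5: f ≡ 0 at y ∈ {7}; g ≡ 0 at y ∈ ∅; common: ∅.
  x = 6: f ≡ 0 at y ∈ {8}; g ≡ 0 at y ∈ {1, 3}; common: ∅.
  x = 7: f ≡ 0 at y ∈ {9}; g ≡ 0 at y ∈ {7}; common: ∅.
  x = 8: f ≡ 0 at y ∈ {10}; g ≡ 0 at y ∈ {3, 10}; common: {10}.
  x = 9: f ≡ 0 at y ∈ {0}; g ≡ 0 at y ∈ ∅; common: ∅.
  x = 10: f ≡ 0 at y ∈ {1}; g ≡ 0 at y ∈ {4, 7}; common: ∅.
Collecting: common zeros = {(2, 4), (8, 10)}, so the count is 2.
Comparison with the Bézout bound: 2 ≤ 2 = deg(f)·deg(g), as expected for curves with no common component (the bound is attained).


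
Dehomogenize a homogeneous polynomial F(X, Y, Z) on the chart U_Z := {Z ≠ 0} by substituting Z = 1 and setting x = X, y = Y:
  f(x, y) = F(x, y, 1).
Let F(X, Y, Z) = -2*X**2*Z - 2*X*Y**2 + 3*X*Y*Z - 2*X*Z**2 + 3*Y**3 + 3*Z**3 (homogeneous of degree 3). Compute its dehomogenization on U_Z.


f(x, y) = -2*x**2 - 2*x*y**2 + 3*x*y - 2*x + 3*y**3 + 3

On U_Z we set Z = 1. Each monomial c·X^i·Y^j·Z^k in F becomes c·x^i·y^j·1^k = c·x^i·y^j.
Substituting Z = 1: F(X, Y, 1) = -2*x**2 - 2*x*y**2 + 3*x*y - 2*x + 3*y**3 + 3.
Note: deg(f) ≤ deg(F) = 3; strict inequality happens when F is divisible by Z (lost terms).


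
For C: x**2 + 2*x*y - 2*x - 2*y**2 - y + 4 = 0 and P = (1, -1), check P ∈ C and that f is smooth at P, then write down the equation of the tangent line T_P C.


Tangent line at P: -2*x + 5*y + 7 = 0.

Step 1: f(1, -1) = 0, so P lies on C.
Step 2: partial derivatives
  f_x(x, y) = 2*x + 2*y - 2, f_y(x, y) = 2*x - 4*y - 1.
  f_x(P) = -2, f_y(P) = 5 (gradient nonzero, so P is smooth).
Step 3: tangent line at P: -2·(x − 1) + 5·(y − -1) = 0.
Expanding: -2*x + 5*y + 7 = 0.


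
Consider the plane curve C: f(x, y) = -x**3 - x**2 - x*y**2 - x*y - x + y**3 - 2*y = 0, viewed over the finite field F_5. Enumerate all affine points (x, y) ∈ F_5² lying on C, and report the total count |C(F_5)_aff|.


Affine F_5-points: {(0, 0), (1, 2)}; count = 2.

For each of the 25 pairs (x, y) ∈ F_5², evaluate f(x, y) mod 5. Record the zeros.
  x = 0: [0↦0, 1↦4, 2↦4, 3↦1, 4↦1]  zeros at y ∈ {0}
  x = 1: [0↦2, 1↦4, 2↦0, 3↦1, 4↦3]  zeros at y ∈ {2}
  x = 2: [0↦1, 1↦1, 2↦3, 3↦3, 4↦2]  zeros at y ∈ ∅
  x = 3: [0↦1, 1↦4, 2↦2, 3↦1, 4↦2]  zeros at y ∈ ∅
  x = 4: [0↦1, 1↦2, 2↦1, 3↦4, 4↦2]  zeros at y ∈ ∅
Collecting zeros: affine points = {(0, 0), (1, 2)}.
Total count |C(F_5)_aff| = 2.


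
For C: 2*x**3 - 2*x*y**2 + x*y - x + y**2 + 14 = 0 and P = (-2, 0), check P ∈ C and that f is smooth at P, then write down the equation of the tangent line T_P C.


Tangent line at P: 23*x - 2*y + 46 = 0.

Step 1: f(-2, 0) = 0, so P lies on C.
Step 2: partial derivatives
  f_x(x, y) = 6*x**2 - 2*y**2 + y - 1, f_y(x, y) = -4*x*y + x + 2*y.
  f_x(P) = 23, f_y(P) = -2 (gradient nonzero, so P is smooth).
Step 3: tangent line at P: 23·(x − -2) + -2·(y − 0) = 0.
Expanding: 23*x - 2*y + 46 = 0.


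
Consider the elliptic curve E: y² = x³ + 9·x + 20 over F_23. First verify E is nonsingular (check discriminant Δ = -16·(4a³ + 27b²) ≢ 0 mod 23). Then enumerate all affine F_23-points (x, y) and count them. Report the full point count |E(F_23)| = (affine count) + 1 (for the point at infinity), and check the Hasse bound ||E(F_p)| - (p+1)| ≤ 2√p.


Affine points = {(2, 0), (5, 11), (5, 12), (7, 9), (7, 14), (8, 11), (8, 12), (9, 5), (9, 18), (10, 11), (10, 12), (11, 1), (11, 22), (12, 4), (12, 19), (17, 7), (17, 16), (19, 9), (19, 14), (20, 9), (20, 14)}; affine count = 21; |E(F_23)| = 22.

Discriminant check: Δ ∝ 4a³ + 27b² = 4·9³ + 27·20² = 4·729 + 27·400 ≡ 8 (mod 23). Nonzero ⇒ E is nonsingular.
For each x ∈ F_23, compute rhs = x³ + 9·x + 20 mod 23, then count y ∈ F_23 with y² ≡ rhs.
  x = 0: rhs = 20, matching y values: none (0 points).
  x = 1: rhs = 7, matching y values: none (0 points).
  x = 2: rhs = 0, matching y values: 0 (1 points).
  x = 3: rhs = 5, matching y values: none (0 points).
  x = 4: rhs = 5, matching y values: none (0 points).
  x = 5: rhs = 6, matching y values: 11, 12 (2 points).
  x = 6: rhs = 14, matching y values: none (0 points).
  x = 7: rhs = 12, matching y values: 9, 14 (2 points).
  x = 8: rhs = 6, matching y values: 11, 12 (2 points).
  x = 9: rhs = 2, matching y values: 5, 18 (2 points).
  x = 10: rhs = 6, matching y values: 11, 12 (2 points).
  x = 11: rhs = 1, matching y values: 1, 22 (2 points).
  x = 12: rhs = 16, matching y values: 4, 19 (2 points).
  x = 13: rhs = 11, matching y values: none (0 points).
  x = 14: rhs = 15, matching y values: none (0 points).
  x = 15: rhs = 11, matching y values: none (0 points).
  x = 16: rhs = 5, matching y values: none (0 points).
  x = 17: rhs = 3, matching y values: 7, 16 (2 points).
  x = 18: rhs = 11, matching y values: none (0 points).
  x = 19: rhs = 12, matching y values: 9, 14 (2 points).
  x = 20: rhs = 12, matching y values: 9, 14 (2 points).
  x = 21: rhs = 17, matching y values: none (0 points).
  x = 22: rhs = 10, matching y values: none (0 points).
Total affine count: 21.
Full point count |E(F_23)| = 21 + 1 = 22.
Hasse bound: |22 − (23+1)| = |-2| = 2 ≤ 2√23 ≈ 9.5917 ✓.


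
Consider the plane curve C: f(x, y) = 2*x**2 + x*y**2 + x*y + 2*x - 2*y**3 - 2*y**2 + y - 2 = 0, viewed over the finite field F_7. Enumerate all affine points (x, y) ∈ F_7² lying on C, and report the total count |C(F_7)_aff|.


Affine F_7-points: {(1, 2), (2, 2), (2, 3), (3, 6), (5, 3), (6, 1)}; count = 6.

For each of the 49 pairs (x, y) ∈ F_7², evaluate f(x, y) mod 7. Record the zeros.
  x = 0: [0↦5, 1↦2, 2↦4, 3↦6, 4↦3, 5↦4, 6↦4]  zeros at y ∈ ∅
  x = 1: [0↦2, 1↦1, 2↦0, 3↦1, 4↦6, 5↦3, 6↦1]  zeros at y ∈ {2}
  x = 2: [0↦3, 1↦4, 2↦0, 3↦0, 4↦6, 5↦6, 6↦2]  zeros at y ∈ {2, 3}
  x = 3: [0↦1, 1↦4, 2↦4, 3↦3, 4↦3, 5↦6, 6↦0]  zeros at y ∈ {6}
  x = 4: [0↦3, 1↦1, 2↦5, 3↦3, 4↦4, 5↦3, 6↦2]  zeros at y ∈ ∅
  x = 5: [0↦2, 1↦2, 2↦3, 3↦0, 4↦2, 5↦4, 6↦1]  zeros at y ∈ {3}
  x = 6: [0↦5, 1↦0, 2↦5, 3↦1, 4↦4, 5↦2, 6↦4]  zeros at y ∈ {1}
Collecting zeros: affine points = {(1, 2), (2, 2), (2, 3), (3, 6), (5, 3), (6, 1)}.
Total count |C(F_7)_aff| = 6.


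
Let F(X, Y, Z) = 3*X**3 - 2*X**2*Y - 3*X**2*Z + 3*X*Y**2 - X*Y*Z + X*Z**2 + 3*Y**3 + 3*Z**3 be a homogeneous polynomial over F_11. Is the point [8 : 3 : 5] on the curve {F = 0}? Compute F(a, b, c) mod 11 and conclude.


F(8,3,5) ≡ 9 (mod 11); P is NOT on the curve.

Evaluate F(8, 3, 5) term-by-term (mod 11).
  3*X**3 ↦ 3·512·1·1 = 1536
  -2*X**2*Y ↦ -2·64·3·1 = -384
  -3*X**2*Z ↦ -3·64·1·5 = -960
  3*X*Y**2 ↦ 3·8·9·1 = 216
  -X*Y*Z ↦ -1·8·3·5 = -120
  X*Z**2 ↦ 1·8·1·25 = 200
  3*Y**3 ↦ 3·1·27·1 = 81
  3*Z**3 ↦ 3·1·1·125 = 375
Sum: F(8, 3, 5) = (1536) + (-384) + (-960) + (216) + (-120) + (200) + (81) + (375) = 944.
Reducing mod 11: 944 ≡ 9 (mod 11).
Since F(a, b, c) ≡ 9 ≠ 0 (mod 11), P does NOT lie on the curve.


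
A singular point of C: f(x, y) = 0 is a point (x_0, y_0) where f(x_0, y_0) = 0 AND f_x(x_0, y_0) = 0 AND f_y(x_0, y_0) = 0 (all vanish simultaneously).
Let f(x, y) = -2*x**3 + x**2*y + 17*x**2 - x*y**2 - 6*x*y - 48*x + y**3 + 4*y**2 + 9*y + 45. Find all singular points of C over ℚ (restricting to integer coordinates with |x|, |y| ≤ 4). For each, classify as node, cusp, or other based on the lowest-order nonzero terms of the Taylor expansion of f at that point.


Singular points: {(3, 0)}; classification: node.

Compute partial derivatives:
  f_x = -6*x**2 + 2*x*y + 34*x - y**2 - 6*y - 48.
  f_y = x**2 - 2*x*y - 6*x + 3*y**2 + 8*y + 9.
Scan x_0 ∈ {−4, ..., 4}. For each x_0, f_y(x_0, y) is a polynomial in y; find its integer roots y ∈ {−4, ..., 4}, then test f_x and f at those candidates.
  x = -4: f_y(-4, y) = 3*y**2 + 16*y + 49; no integer root y with |y| ≤ 4.
  x = -3: f_y(-3, y) = 3*y**2 + 14*y + 36; no integer root y with |y| ≤ 4.
  x = -2: f_y(-2, y) = 3*y**2 + 12*y + 25; no integer root y with |y| ≤ 4.
  x = -1: f_y(-1, y) = 3*y**2 + 10*y + 16; no integer root y with |y| ≤ 4.
  x = 0: f_y(0, y) = 3*y**2 + 8*y + 9; no integer root y with |y| ≤ 4.
  x = 1: f_y(1, y) = 3*y**2 + 6*y + 4; no integer root y with |y| ≤ 4.
  x = 2: f_y(2, y) = 3*y**2 + 4*y + 1; vanishes at y ∈ {-1}. (2, -1): f_x = -3 ≠ 0.
  x = 3: f_y(3, y) = 3*y**2 + 2*y; vanishes at y ∈ {0}. (3, 0): f_x = 0, f = 0 — SINGULAR.
  x = 4: f_y(4, y) = 3*y**2 + 1; no integer root y with |y| ≤ 4.
Only singular point on the grid: (3, 0).
Classify: substitute x = 3 + u, y = 0 + v and expand: f = -2*u**3 + u**2*v - u**2 - u*v**2 + v**3 + v**2.
No constant or linear terms (consistent with a singular point). Quadratic part: -u**2 + v**2. Cubic part: -2*u**3 + u**2*v - u*v**2 + v**3.
The quadratic part v**2 - u**2 = (v − u)(v + u) splits into two distinct linear factors, so there are two distinct tangent lines y − 0 = ±(x − 3) — this is a node (ordinary double point).
Classification: node.


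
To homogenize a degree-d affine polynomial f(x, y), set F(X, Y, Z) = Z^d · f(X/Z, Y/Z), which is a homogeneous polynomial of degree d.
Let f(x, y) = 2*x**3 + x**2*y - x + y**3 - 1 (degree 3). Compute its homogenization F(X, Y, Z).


F(X, Y, Z) = 2*X**3 + X**2*Y - X*Z**2 + Y**3 - Z**3

deg(f) = 3.
Substitute x = X/Z, y = Y/Z into f, then multiply by Z^3.
  monomial 2·x^3·y^0 ↦ 2·X^3·Y^0·Z^0.
  monomial 1·x^2·y^1 ↦ 1·X^2·Y^1·Z^0.
  monomial -1·x^1·y^0 ↦ -1·X^1·Y^0·Z^2.
  monomial 1·x^0·y^3 ↦ 1·X^0·Y^3·Z^0.
  monomial -1·x^0·y^0 ↦ -1·X^0·Y^0·Z^3.
Collecting: F(X, Y, Z) = 2*X**3 + X**2*Y - X*Z**2 + Y**3 - Z**3.


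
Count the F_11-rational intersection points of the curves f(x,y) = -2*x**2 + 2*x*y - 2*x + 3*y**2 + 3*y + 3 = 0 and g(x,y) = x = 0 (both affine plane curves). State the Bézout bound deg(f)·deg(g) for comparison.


Common zeros: ∅; count = 0; Bézout bound = 2.

deg(f) = 2, deg(g) = 1, so Bézout bound = 2.
Scan x ∈ F_11. For each x, list the y ∈ F_11 with f(x, y) ≡ 0 and those with g(x, y) ≡ 0 (mod 11); the common zeros in that column are the intersection.
  x = 0: f ≡ 0 at y ∈ ∅; g ≡ 0 at y ∈ {0, 1, 2, 3, 4, 5, 6, 7, 8, 9, 10}; common: ∅.
  x = 1: f ≡ 0 at y ∈ {5, 8}; g ≡ 0 at y ∈ ∅; common: ∅.
  x = 2: f ≡ 0 at y ∈ {7, 9}; g ≡ 0 at y ∈ ∅; common: ∅.
  x = 3: f ≡ 0 at y ∈ {3, 5}; g ≡ 0 at y ∈ ∅; common: ∅.
  x = 4: f ≡ 0 at y ∈ {4, 7}; g ≡ 0 at y ∈ ∅; common: ∅.
  x = 5: f ≡ 0 at y ∈ ∅; g ≡ 0 at y ∈ ∅; common: ∅.
  x = 6: f ≡ 0 at y ∈ {8, 9}; g ≡ 0 at y ∈ ∅; common: ∅.
  x = 7: f ≡ 0 at y ∈ ∅; g ≡ 0 at y ∈ ∅; common: ∅.
  x = 8: f ≡ 0 at y ∈ ∅; g ≡ 0 at y ∈ ∅; common: ∅.
  x = 9: f ≡ 0 at y ∈ ∅; g ≡ 0 at y ∈ ∅; common: ∅.
  x = 10: f ≡ 0 at y ∈ {3, 4}; g ≡ 0 at y ∈ ∅; common: ∅.
Collecting: common zeros = ∅, so the count is 0.
Comparison with the Bézout bound: 0 ≤ 2 = deg(f)·deg(g), as expected for curves with no common component (the affine F_11-count falls short of the bound because intersections may lie at infinity, over extension fields, or carry multiplicity).


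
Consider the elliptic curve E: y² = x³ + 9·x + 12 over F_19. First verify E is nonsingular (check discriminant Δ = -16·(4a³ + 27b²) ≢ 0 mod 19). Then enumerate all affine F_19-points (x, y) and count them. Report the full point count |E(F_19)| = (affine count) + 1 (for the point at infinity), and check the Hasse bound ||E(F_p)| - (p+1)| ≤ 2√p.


Affine points = {(2, 0), (3, 3), (3, 16), (4, 6), (4, 13), (5, 7), (5, 12), (6, 4), (6, 15), (7, 0), (8, 8), (8, 11), (9, 9), (9, 10), (10, 0), (11, 6), (11, 13), (12, 9), (12, 10), (15, 8), (15, 11), (17, 9), (17, 10)}; affine count = 23; |E(F_19)| = 24.

Discriminant check: Δ ∝ 4a³ + 27b² = 4·9³ + 27·12² = 4·729 + 27·144 ≡ 2 (mod 19). Nonzero ⇒ E is nonsingular.
For each x ∈ F_19, compute rhs = x³ + 9·x + 12 mod 19, then count y ∈ F_19 with y² ≡ rhs.
  x = 0: rhs = 12, matching y values: none (0 points).
  x = 1: rhs = 3, matching y values: none (0 points).
  x = 2: rhs = 0, matching y values: 0 (1 points).
  x = 3: rhs = 9, matching y values: 3, 16 (2 points).
  x = 4: rhs = 17, matching y values: 6, 13 (2 points).
  x = 5: rhs = 11, matching y values: 7, 12 (2 points).
  x = 6: rhs = 16, matching y values: 4, 15 (2 points).
  x = 7: rhs = 0, matching y values: 0 (1 points).
  x = 8: rhs = 7, matching y values: 8, 11 (2 points).
  x = 9: rhs = 5, matching y values: 9, 10 (2 points).
  x = 10: rhs = 0, matching y values: 0 (1 points).
  x = 11: rhs = 17, matching y values: 6, 13 (2 points).
  x = 12: rhs = 5, matching y values: 9, 10 (2 points).
  x = 13: rhs = 8, matching y values: none (0 points).
  x = 14: rhs = 13, matching y values: none (0 points).
  x = 15: rhs = 7, matching y values: 8, 11 (2 points).
  x = 16: rhs = 15, matching y values: none (0 points).
  x = 17: rhs = 5, matching y values: 9, 10 (2 points).
  x = 18: rhs = 2, matching y values: none (0 points).
Total affine count: 23.
Full point count |E(F_19)| = 23 + 1 = 24.
Hasse bound: |24 − (19+1)| = |4| = 4 ≤ 2√19 ≈ 8.7178 ✓.


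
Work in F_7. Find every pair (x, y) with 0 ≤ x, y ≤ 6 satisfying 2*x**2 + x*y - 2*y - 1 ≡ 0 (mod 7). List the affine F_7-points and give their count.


Affine F_7-points: {(0, 3), (1, 1), (2, 0), (2, 1), (2, 2), (2, 3), (2, 4), (2, 5), (2, 6), (3, 4), (4, 2), (5, 0), (6, 5)}; count = 13.

For each of the 49 pairs (x, y) ∈ F_7², evaluate f(x, y) mod 7. Record the zeros.
  x = 0: [0↦6, 1↦4, 2↦2, 3↦0, 4↦5, 5↦3, 6↦1]  zeros at y ∈ {3}
  x = 1: [0↦1, 1↦0, 2↦6, 3↦5, 4↦4, 5↦3, 6↦2]  zeros at y ∈ {1}
  x = 2: [0↦0, 1↦0, 2↦0, 3↦0, 4↦0, 5↦0, 6↦0]  zeros at y ∈ {0, 1, 2, 3, 4, 5, 6}
  x = 3: [0↦3, 1↦4, 2↦5, 3↦6, 4↦0, 5↦1, 6↦2]  zeros at y ∈ {4}
  x = 4: [0↦3, 1↦5, 2↦0, 3↦2, 4↦4, 5↦6, 6↦1]  zeros at y ∈ {2}
  x = 5: [0↦0, 1↦3, 2↦6, 3↦2, 4↦5, 5↦1, 6↦4]  zeros at y ∈ {0}
  x = 6: [0↦1, 1↦5, 2↦2, 3↦6, 4↦3, 5↦0, 6↦4]  zeros at y ∈ {5}
Collecting zeros: affine points = {(0, 3), (1, 1), (2, 0), (2, 1), (2, 2), (2, 3), (2, 4), (2, 5), (2, 6), (3, 4), (4, 2), (5, 0), (6, 5)}.
Total count |C(F_7)_aff| = 13.


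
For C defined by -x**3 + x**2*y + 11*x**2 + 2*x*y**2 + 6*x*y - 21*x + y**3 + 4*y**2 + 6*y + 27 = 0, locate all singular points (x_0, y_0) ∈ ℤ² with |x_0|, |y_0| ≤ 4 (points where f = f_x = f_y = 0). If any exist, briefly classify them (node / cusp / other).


Singular points: {(3, -3)}; classification: node.

Compute partial derivatives:
  f_x = -3*x**2 + 2*x*y + 22*x + 2*y**2 + 6*y - 21.
  f_y = x**2 + 4*x*y + 6*x + 3*y**2 + 8*y + 6.
Scan x_0 ∈ {−4, ..., 4}. For each x_0, f_y(x_0, y) is a polynomial in y; find its integer roots y ∈ {−4, ..., 4}, then test f_x and f at those candidates.
  x = -4: f_y(-4, y) = 3*y**2 - 8*y - 2; no integer root y with |y| ≤ 4.
  x = -3: f_y(-3, y) = 3*y**2 - 4*y - 3; no integer root y with |y| ≤ 4.
  x = -2: f_y(-2, y) = 3*y**2 - 2; no integer root y with |y| ≤ 4.
  x = -1: f_y(-1, y) = 3*y**2 + 4*y + 1; vanishes at y ∈ {-1}. (-1, -1): f_x = -48 ≠ 0.
  x = 0: f_y(0, y) = 3*y**2 + 8*y + 6; no integer root y with |y| ≤ 4.
  x = 1: f_y(1, y) = 3*y**2 + 12*y + 13; no integer root y with |y| ≤ 4.
  x = 2: f_y(2, y) = 3*y**2 + 16*y + 22; no integer root y with |y| ≤ 4.
  x = 3: f_y(3, y) = 3*y**2 + 20*y + 33; vanishes at y ∈ {-3}. (3, -3): f_x = 0, f = 0 — SINGULAR.
  x = 4: f_y(4, y) = 3*y**2 + 24*y + 46; no integer root y with |y| ≤ 4.
Only singular point on the grid: (3, -3).
Classify: substitute x = 3 + u, y = -3 + v and expand: f = -u**3 + u**2*v - u**2 + 2*u*v**2 + v**3 + v**2.
No constant or linear terms (consistent with a singular point). Quadratic part: -u**2 + v**2. Cubic part: -u**3 + u**2*v + 2*u*v**2 + v**3.
The quadratic part v**2 - u**2 = (v − u)(v + u) splits into two distinct linear factors, so there are two distinct tangent lines y − -3 = ±(x − 3) — this is a node (ordinary double point).
Classification: node.


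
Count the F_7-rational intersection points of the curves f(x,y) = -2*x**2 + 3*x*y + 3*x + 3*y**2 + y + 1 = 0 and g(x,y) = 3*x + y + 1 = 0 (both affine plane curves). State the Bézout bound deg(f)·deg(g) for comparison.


Common zeros: ∅; count = 0; Bézout bound = 2.

deg(f) = 2, deg(g) = 1, so Bézout bound = 2.
Scan x ∈ F_7. For each x, list the y ∈ F_7 with f(x, y) ≡ 0 and those with g(x, y) ≡ 0 (mod 7); the common zeros in that column are the intersection.
  x = 0: f ≡ 0 at y ∈ ∅; g ≡ 0 at y ∈ {6}; common: ∅.
  x = 1: f ≡ 0 at y ∈ ∅; g ≡ 0 at y ∈ {3}; common: ∅.
  x = 2: f ≡ 0 at y ∈ ∅; g ≡ 0 at y ∈ {0}; common: ∅.
  x = 3: f ≡ 0 at y ∈ {3}; g ≡ 0 at y ∈ {4}; common: ∅.
  x = 4: f ≡ 0 at y ∈ ∅; g ≡ 0 at y ∈ {1}; common: ∅.
  x = 5: f ≡ 0 at y ∈ ∅; g ≡ 0 at y ∈ {5}; common: ∅.
  x = 6: f ≡ 0 at y ∈ ∅; g ≡ 0 at y ∈ {2}; common: ∅.
Collecting: common zeros = ∅, so the count is 0.
Comparison with the Bézout bound: 0 ≤ 2 = deg(f)·deg(g), as expected for curves with no common component (the affine F_7-count falls short of the bound because intersections may lie at infinity, over extension fields, or carry multiplicity).


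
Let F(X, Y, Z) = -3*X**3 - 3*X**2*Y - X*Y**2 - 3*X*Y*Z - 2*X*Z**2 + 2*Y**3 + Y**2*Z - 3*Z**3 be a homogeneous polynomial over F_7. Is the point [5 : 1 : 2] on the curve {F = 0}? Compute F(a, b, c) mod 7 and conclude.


F(5,1,2) ≡ 1 (mod 7); P is NOT on the curve.

Evaluate F(5, 1, 2) term-by-term (mod 7).
  -3*X**3 ↦ -3·125·1·1 = -375
  -3*X**2*Y ↦ -3·25·1·1 = -75
  -X*Y**2 ↦ -1·5·1·1 = -5
  -3*X*Y*Z ↦ -3·5·1·2 = -30
  -2*X*Z**2 ↦ -2·5·1·4 = -40
  2*Y**3 ↦ 2·1·1·1 = 2
  Y**2*Z ↦ 1·1·1·2 = 2
  -3*Z**3 ↦ -3·1·1·8 = -24
Sum: F(5, 1, 2) = (-375) + (-75) + (-5) + (-30) + (-40) + (2) + (2) + (-24) = -545.
Reducing mod 7: -545 ≡ 1 (mod 7).
Since F(a, b, c) ≡ 1 ≠ 0 (mod 7), P does NOT lie on the curve.


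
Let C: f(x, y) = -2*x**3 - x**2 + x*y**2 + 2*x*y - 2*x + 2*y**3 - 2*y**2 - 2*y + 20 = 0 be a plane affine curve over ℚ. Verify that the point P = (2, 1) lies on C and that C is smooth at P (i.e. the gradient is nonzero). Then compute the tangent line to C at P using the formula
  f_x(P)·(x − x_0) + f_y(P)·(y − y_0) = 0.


Tangent line at P: -27*x + 8*y + 46 = 0.

Step 1: f(2, 1) = 0, so P lies on C.
Step 2: partial derivatives
  f_x(x, y) = -6*x**2 - 2*x + y**2 + 2*y - 2, f_y(x, y) = 2*x*y + 2*x + 6*y**2 - 4*y - 2.
  f_x(P) = -27, f_y(P) = 8 (gradient nonzero, so P is smooth).
Step 3: tangent line at P: -27·(x − 2) + 8·(y − 1) = 0.
Expanding: -27*x + 8*y + 46 = 0.


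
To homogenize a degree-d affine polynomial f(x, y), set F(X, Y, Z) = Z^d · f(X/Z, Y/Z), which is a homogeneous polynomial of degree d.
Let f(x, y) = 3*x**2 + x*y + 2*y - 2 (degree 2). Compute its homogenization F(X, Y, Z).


F(X, Y, Z) = 3*X**2 + X*Y + 2*Y*Z - 2*Z**2

deg(f) = 2.
Substitute x = X/Z, y = Y/Z into f, then multiply by Z^2.
  monomial 3·x^2·y^0 ↦ 3·X^2·Y^0·Z^0.
  monomial 1·x^1·y^1 ↦ 1·X^1·Y^1·Z^0.
  monomial 2·x^0·y^1 ↦ 2·X^0·Y^1·Z^1.
  monomial -2·x^0·y^0 ↦ -2·X^0·Y^0·Z^2.
Collecting: F(X, Y, Z) = 3*X**2 + X*Y + 2*Y*Z - 2*Z**2.


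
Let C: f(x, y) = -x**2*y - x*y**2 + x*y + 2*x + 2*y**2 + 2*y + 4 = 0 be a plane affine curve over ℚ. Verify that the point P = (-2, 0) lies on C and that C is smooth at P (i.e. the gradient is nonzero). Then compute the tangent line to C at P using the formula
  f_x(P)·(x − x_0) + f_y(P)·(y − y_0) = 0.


Tangent line at P: 2*x - 4*y + 4 = 0.

Step 1: f(-2, 0) = 0, so P lies on C.
Step 2: partial derivatives
  f_x(x, y) = -2*x*y - y**2 + y + 2, f_y(x, y) = -x**2 - 2*x*y + x + 4*y + 2.
  f_x(P) = 2, f_y(P) = -4 (gradient nonzero, so P is smooth).
Step 3: tangent line at P: 2·(x − -2) + -4·(y − 0) = 0.
Expanding: 2*x - 4*y + 4 = 0.


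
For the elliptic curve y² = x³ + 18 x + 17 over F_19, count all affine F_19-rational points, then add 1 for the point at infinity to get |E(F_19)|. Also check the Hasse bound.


Affine points = {(0, 6), (0, 13), (1, 6), (1, 13), (2, 2), (2, 17), (4, 1), (4, 18), (5, 2), (5, 17), (7, 7), (7, 12), (10, 0), (11, 8), (11, 11), (12, 2), (12, 17), (13, 4), (13, 15), (14, 7), (14, 12), (17, 7), (17, 12), (18, 6), (18, 13)}; affine count = 25; |E(F_19)| = 26.

Discriminant check: Δ ∝ 4a³ + 27b² = 4·18³ + 27·17² = 4·5832 + 27·289 ≡ 9 (mod 19). Nonzero ⇒ E is nonsingular.
For each x ∈ F_19, compute rhs = x³ + 18·x + 17 mod 19, then count y ∈ F_19 with y² ≡ rhs.
  x = 0: rhs = 17, matching y values: 6, 13 (2 points).
  x = 1: rhs = 17, matching y values: 6, 13 (2 points).
  x = 2: rhs = 4, matching y values: 2, 17 (2 points).
  x = 3: rhs = 3, matching y values: none (0 points).
  x = 4: rhs = 1, matching y values: 1, 18 (2 points).
  x = 5: rhs = 4, matching y values: 2, 17 (2 points).
  x = 6: rhs = 18, matching y values: none (0 points).
  x = 7: rhs = 11, matching y values: 7, 12 (2 points).
  x = 8: rhs = 8, matching y values: none (0 points).
  x = 9: rhs = 15, matching y values: none (0 points).
  x = 10: rhs = 0, matching y values: 0 (1 points).
  x = 11: rhs = 7, matching y values: 8, 11 (2 points).
  x = 12: rhs = 4, matching y values: 2, 17 (2 points).
  x = 13: rhs = 16, matching y values: 4, 15 (2 points).
  x = 14: rhs = 11, matching y values: 7, 12 (2 points).
  x = 15: rhs = 14, matching y values: none (0 points).
  x = 16: rhs = 12, matching y values: none (0 points).
  x = 17: rhs = 11, matching y values: 7, 12 (2 points).
  x = 18: rhs = 17, matching y values: 6, 13 (2 points).
Total affine count: 25.
Full point count |E(F_19)| = 25 + 1 = 26.
Hasse bound: |26 − (19+1)| = |6| = 6 ≤ 2√19 ≈ 8.7178 ✓.


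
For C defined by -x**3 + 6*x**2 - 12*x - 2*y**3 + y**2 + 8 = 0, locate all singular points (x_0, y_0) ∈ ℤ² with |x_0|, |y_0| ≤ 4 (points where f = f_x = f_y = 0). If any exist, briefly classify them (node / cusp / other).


Singular points: {(2, 0)}; classification: cusp.

Compute partial derivatives:
  f_x = -3*x**2 + 12*x - 12.
  f_y = -6*y**2 + 2*y.
Scan x_0 ∈ {−4, ..., 4}. For each x_0, f_y(x_0, y) is a polynomial in y; find its integer roots y ∈ {−4, ..., 4}, then test f_x and f at those candidates.
  x = -4: f_y(-4, y) = -6*y**2 + 2*y; vanishes at y ∈ {0}. (-4, 0): f_x = -108 ≠ 0.
  x = -3: f_y(-3, y) = -6*y**2 + 2*y; vanishes at y ∈ {0}. (-3, 0): f_x = -75 ≠ 0.
  x = -2: f_y(-2, y) = -6*y**2 + 2*y; vanishes at y ∈ {0}. (-2, 0): f_x = -48 ≠ 0.
  x = -1: f_y(-1, y) = -6*y**2 + 2*y; vanishes at y ∈ {0}. (-1, 0): f_x = -27 ≠ 0.
  x = 0: f_y(0, y) = -6*y**2 + 2*y; vanishes at y ∈ {0}. (0, 0): f_x = -12 ≠ 0.
  x = 1: f_y(1, y) = -6*y**2 + 2*y; vanishes at y ∈ {0}. (1, 0): f_x = -3 ≠ 0.
  x = 2: f_y(2, y) = -6*y**2 + 2*y; vanishes at y ∈ {0}. (2, 0): f_x = 0, f = 0 — SINGULAR.
  x = 3: f_y(3, y) = -6*y**2 + 2*y; vanishes at y ∈ {0}. (3, 0): f_x = -3 ≠ 0.
  x = 4: f_y(4, y) = -6*y**2 + 2*y; vanishes at y ∈ {0}. (4, 0): f_x = -12 ≠ 0.
Only singular point on the grid: (2, 0).
Classify: substitute x = 2 + u, y = 0 + v and expand: f = -u**3 - 2*v**3 + v**2.
No constant or linear terms (consistent with a singular point). Quadratic part: v**2. Cubic part: -u**3 - 2*v**3.
The quadratic part v**2 is a perfect square, so there is a single (double) tangent line v = 0, i.e. y = 0. Restricting the cubic part to that line (v = 0) leaves -u**3 ≠ 0, so f is not divisible by v and the branch is v² ≈ u**3 to lowest order — this is a cusp.
Classification: cusp.


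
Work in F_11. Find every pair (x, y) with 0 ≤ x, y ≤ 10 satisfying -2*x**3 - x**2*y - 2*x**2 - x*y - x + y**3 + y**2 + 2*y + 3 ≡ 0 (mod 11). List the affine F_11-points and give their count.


Affine F_11-points: {(1, 1), (2, 7), (3, 3), (4, 10), (6, 6), (7, 4), (8, 3)}; count = 7.

For each of the 121 pairs (x, y) ∈ F_11², evaluate f(x, y) mod 11. Record the zeros.
  x = 0: [0↦3, 1↦7, 2↦8, 3↦1, 4↦3, 5↦9, 6↦3, 7↦2, 8↦1, 9↦6, 10↦1]  zeros at y ∈ ∅
  x = 1: [0↦9, 1↦0, 2↦10, 3↦1, 4↦1, 5↦5, 6↦8, 7↦5, 8↦2, 9↦5, 10↦9]  zeros at y ∈ {1}
  x = 2: [0↦10, 1↦8, 2↦3, 3↦1, 4↦8, 5↦8, 6↦7, 7↦0, 8↦4, 9↦3, 10↦3]  zeros at y ∈ {7}
  x = 3: [0↦5, 1↦8, 2↦8, 3↦0, 4↦1, 5↦6, 6↦10, 7↦8, 8↦6, 9↦10, 10↦4]  zeros at y ∈ {3}
  x = 4: [0↦4, 1↦10, 2↦2, 3↦8, 4↦1, 5↦9, 6↦5, 7↦6, 8↦7, 9↦3, 10↦0]  zeros at y ∈ {10}
  x = 5: [0↦6, 1↦2, 2↦6, 3↦2, 4↦7, 5↦5, 6↦2, 7↦4, 8↦6, 9↦3, 10↦1]  zeros at y ∈ ∅
  x = 6: [0↦10, 1↦5, 2↦8, 3↦3, 4↦7, 5↦4, 6↦0, 7↦1, 8↦2, 9↦9, 10↦6]  zeros at y ∈ {6}
  x = 7: [0↦4, 1↦7, 2↦7, 3↦10, 4↦0, 5↦5, 6↦9, 7↦7, 8↦5, 9↦9, 10↦3]  zeros at y ∈ {4}
  x = 8: [0↦9, 1↦7, 2↦2, 3↦0, 4↦7, 5↦7, 6↦6, 7↦10, 8↦3, 9↦2, 10↦2]  zeros at y ∈ {3}
  x = 9: [0↦2, 1↦4, 2↦3, 3↦5, 4↦5, 5↦9, 6↦1, 7↦9, 8↦6, 9↦9, 10↦2]  zeros at y ∈ ∅
  x = 10: [0↦4, 1↦8, 2↦9, 3↦2, 4↦4, 5↦10, 6↦4, 7↦3, 8↦2, 9↦7, 10↦2]  zeros at y ∈ ∅
Collecting zeros: affine points = {(1, 1), (2, 7), (3, 3), (4, 10), (6, 6), (7, 4), (8, 3)}.
Total count |C(F_11)_aff| = 7.
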